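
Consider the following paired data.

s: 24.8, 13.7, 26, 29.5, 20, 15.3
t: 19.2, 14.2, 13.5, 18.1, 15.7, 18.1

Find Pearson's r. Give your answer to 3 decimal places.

0.238

n = 6, Σs = 129.3, Σt = 98.8, Σs² = 2983.07, Σt² = 1654.24, Σst = 2146.58
nΣst − ΣsΣt = 12879.48 − 12774.84 = 104.64
nΣs² − (Σs)² = 17898.42 − 16718.49 = 1179.93; nΣt² − (Σt)² = 9925.44 − 9761.44 = 164
r = 104.64 / √(1179.93 × 164) = 104.64 / 439.8960 ≈ 0.238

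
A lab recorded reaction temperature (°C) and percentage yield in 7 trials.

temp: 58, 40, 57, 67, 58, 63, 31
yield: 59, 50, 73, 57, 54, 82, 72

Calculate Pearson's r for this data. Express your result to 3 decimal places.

0.054

n = 7, Σx = 374, Σy = 447, Σx² = 20996, Σy² = 29383, Σxy = 23932
nΣxy − ΣxΣy = 167524 − 167178 = 346
nΣx² − (Σx)² = 146972 − 139876 = 7096; nΣy² − (Σy)² = 205681 − 199809 = 5872
r = 346 / √(7096 × 5872) = 346 / 6455.0532 ≈ 0.054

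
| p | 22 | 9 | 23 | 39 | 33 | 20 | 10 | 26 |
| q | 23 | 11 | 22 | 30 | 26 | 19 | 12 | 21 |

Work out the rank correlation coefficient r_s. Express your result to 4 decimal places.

Rank p: 4, 1, 5, 8, 7, 3, 2, 6
Rank q: 6, 1, 5, 8, 7, 3, 2, 4
d = rank(p) − rank(q): -2, 0, 0, 0, 0, 0, 0, 2; Σd² = 8
ρ = 1 − 6Σd² / [n(n²−1)] = 1 − 6×8 / (8×63) = 1 − 48/504 ≈ 0.9048

0.9048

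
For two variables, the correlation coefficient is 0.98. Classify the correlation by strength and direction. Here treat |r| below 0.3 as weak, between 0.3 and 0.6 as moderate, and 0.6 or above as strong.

r = 0.98 > 0 so the relationship is positive.
|r| = 0.98, which falls in the strong range.

strong positive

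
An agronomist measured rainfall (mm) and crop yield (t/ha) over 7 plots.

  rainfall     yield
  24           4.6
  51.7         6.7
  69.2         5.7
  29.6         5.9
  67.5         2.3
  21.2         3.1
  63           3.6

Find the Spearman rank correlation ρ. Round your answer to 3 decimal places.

0.000

Rank rainfall: 2, 4, 7, 3, 6, 1, 5
Rank yield: 4, 7, 5, 6, 1, 2, 3
d = rank(rainfall) − rank(yield): -2, -3, 2, -3, 5, -1, 2; Σd² = 56
ρ = 1 − 6Σd² / [n(n²−1)] = 1 − 6×56 / (7×48) = 1 − 336/336 ≈ 0.000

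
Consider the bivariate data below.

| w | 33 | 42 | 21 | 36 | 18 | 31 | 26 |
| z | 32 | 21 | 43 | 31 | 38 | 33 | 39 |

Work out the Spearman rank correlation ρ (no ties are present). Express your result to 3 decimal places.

-0.893

Rank w: 5, 7, 2, 6, 1, 4, 3
Rank z: 3, 1, 7, 2, 5, 4, 6
d = rank(w) − rank(z): 2, 6, -5, 4, -4, 0, -3; Σd² = 106
ρ = 1 − 6Σd² / [n(n²−1)] = 1 − 6×106 / (7×48) = 1 − 636/336 ≈ -0.893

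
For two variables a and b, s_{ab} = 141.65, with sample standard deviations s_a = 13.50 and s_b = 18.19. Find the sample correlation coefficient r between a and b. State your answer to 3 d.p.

0.577

r = Cov(a,b) / (s_a · s_b) = 141.65 / (13.50 × 18.19)
  = 141.65 / 245.5650 ≈ 0.577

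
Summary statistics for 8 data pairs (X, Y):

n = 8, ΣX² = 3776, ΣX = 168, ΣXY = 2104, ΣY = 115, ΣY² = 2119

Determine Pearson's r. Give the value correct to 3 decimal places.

-0.915

r = (nΣXY − ΣXΣY) / √[(nΣX² − (ΣX)²)(nΣY² − (ΣY)²)]
Numerator: 8×2104 − 168×115 = -2488
Denominator: √[(30208 − 28224)(16952 − 13225)] = √[1984 × 3727] = 2719.2587
r = -2488 / 2719.2587 ≈ -0.915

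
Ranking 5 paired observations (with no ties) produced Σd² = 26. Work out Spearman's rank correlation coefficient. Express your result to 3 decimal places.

ρ = 1 − 6Σd² / [n(n²−1)] = 1 − 6×26 / (5×24)
  = 1 − 156/120 = 1 − 1.3000 ≈ -0.300

-0.300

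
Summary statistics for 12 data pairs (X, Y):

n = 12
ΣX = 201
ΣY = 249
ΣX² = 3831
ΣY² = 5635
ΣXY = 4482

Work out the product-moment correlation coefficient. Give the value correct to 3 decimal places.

r = (nΣXY − ΣXΣY) / √[(nΣX² − (ΣX)²)(nΣY² − (ΣY)²)]
Numerator: 12×4482 − 201×249 = 3735
Denominator: √[(45972 − 40401)(67620 − 62001)] = √[5571 × 5619] = 5594.9485
r = 3735 / 5594.9485 ≈ 0.668

0.668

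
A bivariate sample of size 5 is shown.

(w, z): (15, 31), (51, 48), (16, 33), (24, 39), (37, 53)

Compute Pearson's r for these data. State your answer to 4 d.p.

n = 5, Σw = 143, Σz = 204, Σw² = 5027, Σz² = 8684, Σwz = 6338
nΣwz − ΣwΣz = 31690 − 29172 = 2518
nΣw² − (Σw)² = 25135 − 20449 = 4686; nΣz² − (Σz)² = 43420 − 41616 = 1804
r = 2518 / √(4686 × 1804) = 2518 / 2907.4979 ≈ 0.8660

0.8660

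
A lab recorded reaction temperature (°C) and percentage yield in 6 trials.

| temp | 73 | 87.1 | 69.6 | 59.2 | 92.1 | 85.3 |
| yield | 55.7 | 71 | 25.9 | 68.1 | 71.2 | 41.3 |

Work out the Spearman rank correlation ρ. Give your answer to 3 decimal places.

Rank temp: 3, 5, 2, 1, 6, 4
Rank yield: 3, 5, 1, 4, 6, 2
d = rank(temp) − rank(yield): 0, 0, 1, -3, 0, 2; Σd² = 14
ρ = 1 − 6Σd² / [n(n²−1)] = 1 − 6×14 / (6×35) = 1 − 84/210 ≈ 0.600

0.600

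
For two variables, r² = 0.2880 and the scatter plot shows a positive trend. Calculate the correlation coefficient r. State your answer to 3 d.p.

|r| = √0.2880 = 0.537
The association is positive, so r = 0.537.

0.537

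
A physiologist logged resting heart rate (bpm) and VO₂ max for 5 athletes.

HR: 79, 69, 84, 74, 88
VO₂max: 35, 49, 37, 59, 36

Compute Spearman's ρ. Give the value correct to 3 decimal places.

Rank HR: 3, 1, 4, 2, 5
Rank VO₂max: 1, 4, 3, 5, 2
d = rank(HR) − rank(VO₂max): 2, -3, 1, -3, 3; Σd² = 32
ρ = 1 − 6Σd² / [n(n²−1)] = 1 − 6×32 / (5×24) = 1 − 192/120 ≈ -0.600

-0.600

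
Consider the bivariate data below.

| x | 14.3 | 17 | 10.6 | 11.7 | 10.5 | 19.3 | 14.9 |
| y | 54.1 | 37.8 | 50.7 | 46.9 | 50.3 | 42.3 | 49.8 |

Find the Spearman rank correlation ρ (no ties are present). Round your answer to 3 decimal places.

Rank x: 4, 6, 2, 3, 1, 7, 5
Rank y: 7, 1, 6, 3, 5, 2, 4
d = rank(x) − rank(y): -3, 5, -4, 0, -4, 5, 1; Σd² = 92
ρ = 1 − 6Σd² / [n(n²−1)] = 1 − 6×92 / (7×48) = 1 − 552/336 ≈ -0.643

-0.643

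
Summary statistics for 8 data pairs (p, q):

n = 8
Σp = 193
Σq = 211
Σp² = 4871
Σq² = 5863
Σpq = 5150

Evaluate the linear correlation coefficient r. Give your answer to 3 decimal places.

r = (nΣpq − ΣpΣq) / √[(nΣp² − (Σp)²)(nΣq² − (Σq)²)]
Numerator: 8×5150 − 193×211 = 477
Denominator: √[(38968 − 37249)(46904 − 44521)] = √[1719 × 2383] = 2023.9508
r = 477 / 2023.9508 ≈ 0.236

0.236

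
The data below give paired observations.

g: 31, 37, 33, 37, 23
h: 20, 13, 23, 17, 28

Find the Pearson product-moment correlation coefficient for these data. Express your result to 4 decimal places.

-0.9044

n = 5, Σg = 161, Σh = 101, Σg² = 5317, Σh² = 2171, Σgh = 3133
nΣgh − ΣgΣh = 15665 − 16261 = -596
nΣg² − (Σg)² = 26585 − 25921 = 664; nΣh² − (Σh)² = 10855 − 10201 = 654
r = -596 / √(664 × 654) = -596 / 658.9810 ≈ -0.9044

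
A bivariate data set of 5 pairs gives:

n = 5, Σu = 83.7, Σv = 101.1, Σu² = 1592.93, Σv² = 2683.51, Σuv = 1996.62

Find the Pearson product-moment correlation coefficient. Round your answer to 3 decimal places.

r = (nΣuv − ΣuΣv) / √[(nΣu² − (Σu)²)(nΣv² − (Σv)²)]
Numerator: 5×1996.62 − 83.7×101.1 = 1521.03
Denominator: √[(7964.65 − 7005.69)(13417.55 − 10221.21)] = √[958.96 × 3196.34] = 1750.7605
r = 1521.03 / 1750.7605 ≈ 0.869

0.869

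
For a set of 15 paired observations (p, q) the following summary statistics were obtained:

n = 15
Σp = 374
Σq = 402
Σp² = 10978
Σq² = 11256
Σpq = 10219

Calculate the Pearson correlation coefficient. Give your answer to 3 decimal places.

r = (nΣpq − ΣpΣq) / √[(nΣp² − (Σp)²)(nΣq² − (Σq)²)]
Numerator: 15×10219 − 374×402 = 2937
Denominator: √[(164670 − 139876)(168840 − 161604)] = √[24794 × 7236] = 13394.3788
r = 2937 / 13394.3788 ≈ 0.219

0.219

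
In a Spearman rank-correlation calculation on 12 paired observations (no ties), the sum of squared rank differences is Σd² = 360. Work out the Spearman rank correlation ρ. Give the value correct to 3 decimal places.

ρ = 1 − 6Σd² / [n(n²−1)] = 1 − 6×360 / (12×143)
  = 1 − 2160/1716 = 1 − 1.2587 ≈ -0.259

-0.259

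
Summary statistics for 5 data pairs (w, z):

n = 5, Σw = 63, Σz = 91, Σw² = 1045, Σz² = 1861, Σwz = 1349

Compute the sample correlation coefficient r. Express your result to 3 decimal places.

0.892

r = (nΣwz − ΣwΣz) / √[(nΣw² − (Σw)²)(nΣz² − (Σz)²)]
Numerator: 5×1349 − 63×91 = 1012
Denominator: √[(5225 − 3969)(9305 − 8281)] = √[1256 × 1024] = 1134.0829
r = 1012 / 1134.0829 ≈ 0.892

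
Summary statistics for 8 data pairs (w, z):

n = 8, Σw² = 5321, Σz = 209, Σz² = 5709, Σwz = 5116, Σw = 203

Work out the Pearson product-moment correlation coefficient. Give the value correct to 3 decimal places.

-0.911

r = (nΣwz − ΣwΣz) / √[(nΣw² − (Σw)²)(nΣz² − (Σz)²)]
Numerator: 8×5116 − 203×209 = -1499
Denominator: √[(42568 − 41209)(45672 − 43681)] = √[1359 × 1991] = 1644.9222
r = -1499 / 1644.9222 ≈ -0.911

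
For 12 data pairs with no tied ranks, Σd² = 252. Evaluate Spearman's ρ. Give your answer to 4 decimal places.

0.1189

ρ = 1 − 6Σd² / [n(n²−1)] = 1 − 6×252 / (12×143)
  = 1 − 1512/1716 = 1 − 0.88112 ≈ 0.1189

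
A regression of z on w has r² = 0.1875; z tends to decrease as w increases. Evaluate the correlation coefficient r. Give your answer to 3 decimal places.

|r| = √0.1875 = 0.433
The association is negative, so r = −0.433.

-0.433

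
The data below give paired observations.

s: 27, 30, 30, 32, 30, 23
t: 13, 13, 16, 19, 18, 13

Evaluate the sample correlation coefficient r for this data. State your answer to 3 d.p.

n = 6, Σs = 172, Σt = 92, Σs² = 4982, Σt² = 1448, Σst = 2668
nΣst − ΣsΣt = 16008 − 15824 = 184
nΣs² − (Σs)² = 29892 − 29584 = 308; nΣt² − (Σt)² = 8688 − 8464 = 224
r = 184 / √(308 × 224) = 184 / 262.6633 ≈ 0.701

0.701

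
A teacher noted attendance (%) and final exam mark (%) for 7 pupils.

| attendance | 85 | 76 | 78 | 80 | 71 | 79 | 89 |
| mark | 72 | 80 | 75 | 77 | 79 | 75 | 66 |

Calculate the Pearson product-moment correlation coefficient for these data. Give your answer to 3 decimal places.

-0.911

n = 7, Σx = 558, Σy = 524, Σx² = 44688, Σy² = 39360, Σxy = 41618
nΣxy − ΣxΣy = 291326 − 292392 = -1066
nΣx² − (Σx)² = 312816 − 311364 = 1452; nΣy² − (Σy)² = 275520 − 274576 = 944
r = -1066 / √(1452 × 944) = -1066 / 1170.7639 ≈ -0.911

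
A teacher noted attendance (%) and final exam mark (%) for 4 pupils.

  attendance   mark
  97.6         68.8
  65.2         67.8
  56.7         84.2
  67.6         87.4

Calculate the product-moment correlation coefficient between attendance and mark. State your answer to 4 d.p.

n = 4, Σx = 287.1, Σy = 308.2, Σx² = 21561.45, Σy² = 24058.68, Σxy = 21817.82
nΣxy − ΣxΣy = 87271.28 − 88484.22 = -1212.94
nΣx² − (Σx)² = 86245.8 − 82426.41 = 3819.39; nΣy² − (Σy)² = 96234.72 − 94987.24 = 1247.48
r = -1212.94 / √(3819.39 × 1247.48) = -1212.94 / 2182.7993 ≈ -0.5557

-0.5557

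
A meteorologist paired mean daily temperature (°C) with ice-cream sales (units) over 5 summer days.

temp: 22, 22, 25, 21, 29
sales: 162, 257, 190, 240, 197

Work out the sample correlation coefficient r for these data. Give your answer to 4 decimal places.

n = 5, Σx = 119, Σy = 1046, Σx² = 2875, Σy² = 224802, Σxy = 24721
nΣxy − ΣxΣy = 123605 − 124474 = -869
nΣx² − (Σx)² = 14375 − 14161 = 214; nΣy² − (Σy)² = 1124010 − 1094116 = 29894
r = -869 / √(214 × 29894) = -869 / 2529.2916 ≈ -0.3436

-0.3436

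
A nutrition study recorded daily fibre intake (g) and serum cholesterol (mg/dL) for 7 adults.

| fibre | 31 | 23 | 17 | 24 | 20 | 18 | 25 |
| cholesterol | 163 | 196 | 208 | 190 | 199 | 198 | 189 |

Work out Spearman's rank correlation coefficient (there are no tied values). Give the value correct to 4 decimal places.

Rank fibre: 7, 4, 1, 5, 3, 2, 6
Rank cholesterol: 1, 4, 7, 3, 6, 5, 2
d = rank(fibre) − rank(cholesterol): 6, 0, -6, 2, -3, -3, 4; Σd² = 110
ρ = 1 − 6Σd² / [n(n²−1)] = 1 − 6×110 / (7×48) = 1 − 660/336 ≈ -0.9643

-0.9643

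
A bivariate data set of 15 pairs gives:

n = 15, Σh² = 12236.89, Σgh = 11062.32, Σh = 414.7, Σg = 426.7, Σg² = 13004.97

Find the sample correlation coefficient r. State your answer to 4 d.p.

-0.8980

r = (nΣgh − ΣgΣh) / √[(nΣg² − (Σg)²)(nΣh² − (Σh)²)]
Numerator: 15×11062.32 − 426.7×414.7 = -11017.69
Denominator: √[(195074.55 − 182072.89)(183553.35 − 171976.09)] = √[13001.66 × 11577.26] = 12268.8059
r = -11017.69 / 12268.8059 ≈ -0.8980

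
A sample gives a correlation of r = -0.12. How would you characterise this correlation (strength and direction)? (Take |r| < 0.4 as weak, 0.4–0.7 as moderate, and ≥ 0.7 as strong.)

weak negative

r = -0.12 < 0 so the relationship is negative.
|r| = 0.12, which falls in the weak range.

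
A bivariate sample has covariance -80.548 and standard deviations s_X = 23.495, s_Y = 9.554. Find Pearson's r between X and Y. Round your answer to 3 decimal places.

r = Cov(X,Y) / (s_X · s_Y) = -80.548 / (23.495 × 9.554)
  = -80.548 / 224.4712 ≈ -0.359

-0.359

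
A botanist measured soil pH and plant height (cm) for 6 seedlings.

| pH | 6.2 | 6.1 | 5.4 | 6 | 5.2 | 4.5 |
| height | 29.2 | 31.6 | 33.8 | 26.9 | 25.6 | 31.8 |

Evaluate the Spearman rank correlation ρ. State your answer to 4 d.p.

Rank pH: 6, 5, 3, 4, 2, 1
Rank height: 3, 4, 6, 2, 1, 5
d = rank(pH) − rank(height): 3, 1, -3, 2, 1, -4; Σd² = 40
ρ = 1 − 6Σd² / [n(n²−1)] = 1 − 6×40 / (6×35) = 1 − 240/210 ≈ -0.1429

-0.1429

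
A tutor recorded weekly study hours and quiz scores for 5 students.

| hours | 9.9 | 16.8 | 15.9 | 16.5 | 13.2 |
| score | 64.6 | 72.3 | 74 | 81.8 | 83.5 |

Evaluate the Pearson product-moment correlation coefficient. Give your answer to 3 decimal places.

n = 5, Σx = 72.3, Σy = 376.2, Σx² = 1079.55, Σy² = 28539.94, Σxy = 5482.68
nΣxy − ΣxΣy = 27413.4 − 27199.26 = 214.14
nΣx² − (Σx)² = 5397.75 − 5227.29 = 170.46; nΣy² − (Σy)² = 142699.7 − 141526.44 = 1173.26
r = 214.14 / √(170.46 × 1173.26) = 214.14 / 447.2068 ≈ 0.479

0.479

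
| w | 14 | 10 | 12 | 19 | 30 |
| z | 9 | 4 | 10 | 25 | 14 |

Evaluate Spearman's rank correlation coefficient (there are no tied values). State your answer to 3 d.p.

0.800

Rank w: 3, 1, 2, 4, 5
Rank z: 2, 1, 3, 5, 4
d = rank(w) − rank(z): 1, 0, -1, -1, 1; Σd² = 4
ρ = 1 − 6Σd² / [n(n²−1)] = 1 − 6×4 / (5×24) = 1 − 24/120 ≈ 0.800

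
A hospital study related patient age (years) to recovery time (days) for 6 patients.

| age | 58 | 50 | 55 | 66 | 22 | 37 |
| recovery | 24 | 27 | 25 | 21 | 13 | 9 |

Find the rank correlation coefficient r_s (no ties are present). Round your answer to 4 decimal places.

Rank age: 5, 3, 4, 6, 1, 2
Rank recovery: 4, 6, 5, 3, 2, 1
d = rank(age) − rank(recovery): 1, -3, -1, 3, -1, 1; Σd² = 22
ρ = 1 − 6Σd² / [n(n²−1)] = 1 − 6×22 / (6×35) = 1 − 132/210 ≈ 0.3714

0.3714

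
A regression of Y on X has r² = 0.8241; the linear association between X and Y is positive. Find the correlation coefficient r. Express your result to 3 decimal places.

|r| = √0.8241 = 0.908
The association is positive, so r = 0.908.

0.908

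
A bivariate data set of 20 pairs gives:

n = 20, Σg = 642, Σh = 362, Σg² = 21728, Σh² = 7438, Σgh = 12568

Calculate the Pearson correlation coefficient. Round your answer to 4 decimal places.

0.9517

r = (nΣgh − ΣgΣh) / √[(nΣg² − (Σg)²)(nΣh² − (Σh)²)]
Numerator: 20×12568 − 642×362 = 18956
Denominator: √[(434560 − 412164)(148760 − 131044)] = √[22396 × 17716] = 19919.0245
r = 18956 / 19919.0245 ≈ 0.9517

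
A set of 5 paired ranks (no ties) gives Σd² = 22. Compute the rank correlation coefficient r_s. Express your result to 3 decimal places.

-0.100

ρ = 1 − 6Σd² / [n(n²−1)] = 1 − 6×22 / (5×24)
  = 1 − 132/120 = 1 − 1.1000 ≈ -0.100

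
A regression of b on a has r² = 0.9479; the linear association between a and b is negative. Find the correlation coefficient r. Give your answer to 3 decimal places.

|r| = √0.9479 = 0.974
The association is negative, so r = −0.974.

-0.974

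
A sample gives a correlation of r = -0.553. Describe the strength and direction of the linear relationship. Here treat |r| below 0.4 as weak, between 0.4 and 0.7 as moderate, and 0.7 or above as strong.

moderate negative

r = -0.553 < 0 so the relationship is negative.
|r| = 0.553, which falls in the moderate range.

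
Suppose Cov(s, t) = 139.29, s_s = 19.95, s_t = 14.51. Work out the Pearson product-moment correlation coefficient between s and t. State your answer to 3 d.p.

r = Cov(s,t) / (s_s · s_t) = 139.29 / (19.95 × 14.51)
  = 139.29 / 289.4745 ≈ 0.481

0.481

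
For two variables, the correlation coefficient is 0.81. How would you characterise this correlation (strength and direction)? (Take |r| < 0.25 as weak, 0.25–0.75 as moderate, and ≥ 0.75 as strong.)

r = 0.81 > 0 so the relationship is positive.
|r| = 0.81, which falls in the strong range.

strong positive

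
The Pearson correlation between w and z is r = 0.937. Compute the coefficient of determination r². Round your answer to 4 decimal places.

0.8780

r² = (0.937)² = 0.8780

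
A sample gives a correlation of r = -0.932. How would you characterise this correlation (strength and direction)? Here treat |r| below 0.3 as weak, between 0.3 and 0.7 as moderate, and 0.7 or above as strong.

strong negative

r = -0.932 < 0 so the relationship is negative.
|r| = 0.932, which falls in the strong range.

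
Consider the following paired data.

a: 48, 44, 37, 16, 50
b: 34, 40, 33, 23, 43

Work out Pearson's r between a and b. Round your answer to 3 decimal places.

n = 5, Σa = 195, Σb = 173, Σa² = 8365, Σb² = 6223, Σab = 7131
nΣab − ΣaΣb = 35655 − 33735 = 1920
nΣa² − (Σa)² = 41825 − 38025 = 3800; nΣb² − (Σb)² = 31115 − 29929 = 1186
r = 1920 / √(3800 × 1186) = 1920 / 2122.9225 ≈ 0.904

0.904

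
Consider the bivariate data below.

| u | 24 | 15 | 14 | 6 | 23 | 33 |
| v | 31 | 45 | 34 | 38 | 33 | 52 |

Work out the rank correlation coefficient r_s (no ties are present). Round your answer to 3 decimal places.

0.029

Rank u: 5, 3, 2, 1, 4, 6
Rank v: 1, 5, 3, 4, 2, 6
d = rank(u) − rank(v): 4, -2, -1, -3, 2, 0; Σd² = 34
ρ = 1 − 6Σd² / [n(n²−1)] = 1 − 6×34 / (6×35) = 1 − 204/210 ≈ 0.029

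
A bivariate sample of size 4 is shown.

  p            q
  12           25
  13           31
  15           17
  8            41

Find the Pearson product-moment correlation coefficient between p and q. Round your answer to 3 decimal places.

-0.918

n = 4, Σp = 48, Σq = 114, Σp² = 602, Σq² = 3556, Σpq = 1286
nΣpq − ΣpΣq = 5144 − 5472 = -328
nΣp² − (Σp)² = 2408 − 2304 = 104; nΣq² − (Σq)² = 14224 − 12996 = 1228
r = -328 / √(104 × 1228) = -328 / 357.3682 ≈ -0.918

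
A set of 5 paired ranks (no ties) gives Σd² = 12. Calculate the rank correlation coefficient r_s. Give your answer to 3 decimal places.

0.400

ρ = 1 − 6Σd² / [n(n²−1)] = 1 − 6×12 / (5×24)
  = 1 − 72/120 = 1 − 0.6000 ≈ 0.400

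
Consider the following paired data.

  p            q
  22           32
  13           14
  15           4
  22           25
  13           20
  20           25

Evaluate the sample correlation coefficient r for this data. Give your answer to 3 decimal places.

0.732

n = 6, Σp = 105, Σq = 120, Σp² = 1931, Σq² = 2886, Σpq = 2256
nΣpq − ΣpΣq = 13536 − 12600 = 936
nΣp² − (Σp)² = 11586 − 11025 = 561; nΣq² − (Σq)² = 17316 − 14400 = 2916
r = 936 / √(561 × 2916) = 936 / 1279.0137 ≈ 0.732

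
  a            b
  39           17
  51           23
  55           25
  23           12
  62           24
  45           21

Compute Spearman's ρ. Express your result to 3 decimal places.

Rank a: 2, 4, 5, 1, 6, 3
Rank b: 2, 4, 6, 1, 5, 3
d = rank(a) − rank(b): 0, 0, -1, 0, 1, 0; Σd² = 2
ρ = 1 − 6Σd² / [n(n²−1)] = 1 − 6×2 / (6×35) = 1 − 12/210 ≈ 0.943

0.943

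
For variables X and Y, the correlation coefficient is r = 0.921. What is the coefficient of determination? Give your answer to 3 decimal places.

r² = (0.921)² = 0.848

0.848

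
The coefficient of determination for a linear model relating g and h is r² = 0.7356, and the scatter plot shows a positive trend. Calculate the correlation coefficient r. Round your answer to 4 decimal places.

|r| = √0.7356 = 0.8577
The association is positive, so r = 0.8577.

0.8577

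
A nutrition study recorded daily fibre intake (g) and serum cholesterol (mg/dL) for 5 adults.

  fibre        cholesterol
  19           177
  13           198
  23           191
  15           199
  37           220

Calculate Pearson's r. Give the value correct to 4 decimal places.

n = 5, Σx = 107, Σy = 985, Σx² = 2653, Σy² = 195015, Σxy = 21455
nΣxy − ΣxΣy = 107275 − 105395 = 1880
nΣx² − (Σx)² = 13265 − 11449 = 1816; nΣy² − (Σy)² = 975075 − 970225 = 4850
r = 1880 / √(1816 × 4850) = 1880 / 2967.7601 ≈ 0.6335

0.6335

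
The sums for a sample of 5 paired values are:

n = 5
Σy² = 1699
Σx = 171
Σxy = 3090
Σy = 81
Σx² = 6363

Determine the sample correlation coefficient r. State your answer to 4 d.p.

0.7167

r = (nΣxy − ΣxΣy) / √[(nΣx² − (Σx)²)(nΣy² − (Σy)²)]
Numerator: 5×3090 − 171×81 = 1599
Denominator: √[(31815 − 29241)(8495 − 6561)] = √[2574 × 1934] = 2231.1692
r = 1599 / 2231.1692 ≈ 0.7167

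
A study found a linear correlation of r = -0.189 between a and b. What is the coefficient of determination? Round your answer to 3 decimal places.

0.036

r² = (-0.189)² = 0.036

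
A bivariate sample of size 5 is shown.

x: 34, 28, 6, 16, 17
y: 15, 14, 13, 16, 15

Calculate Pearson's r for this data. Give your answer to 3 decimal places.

0.328

n = 5, Σx = 101, Σy = 73, Σx² = 2521, Σy² = 1071, Σxy = 1491
nΣxy − ΣxΣy = 7455 − 7373 = 82
nΣx² − (Σx)² = 12605 − 10201 = 2404; nΣy² − (Σy)² = 5355 − 5329 = 26
r = 82 / √(2404 × 26) = 82 / 250.0080 ≈ 0.328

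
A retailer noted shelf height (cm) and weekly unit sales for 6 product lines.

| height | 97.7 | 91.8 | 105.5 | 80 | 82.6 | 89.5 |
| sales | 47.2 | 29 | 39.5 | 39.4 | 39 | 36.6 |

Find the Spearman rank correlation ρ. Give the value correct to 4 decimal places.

Rank height: 5, 4, 6, 1, 2, 3
Rank sales: 6, 1, 5, 4, 3, 2
d = rank(height) − rank(sales): -1, 3, 1, -3, -1, 1; Σd² = 22
ρ = 1 − 6Σd² / [n(n²−1)] = 1 − 6×22 / (6×35) = 1 − 132/210 ≈ 0.3714

0.3714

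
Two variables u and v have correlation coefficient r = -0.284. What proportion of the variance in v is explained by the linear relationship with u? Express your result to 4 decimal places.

r² = (-0.284)² = 0.0807

0.0807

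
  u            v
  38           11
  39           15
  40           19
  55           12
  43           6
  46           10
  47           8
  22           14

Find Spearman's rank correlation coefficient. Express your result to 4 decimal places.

Rank u: 2, 3, 4, 8, 5, 6, 7, 1
Rank v: 4, 7, 8, 5, 1, 3, 2, 6
d = rank(u) − rank(v): -2, -4, -4, 3, 4, 3, 5, -5; Σd² = 120
ρ = 1 − 6Σd² / [n(n²−1)] = 1 − 6×120 / (8×63) = 1 − 720/504 ≈ -0.4286

-0.4286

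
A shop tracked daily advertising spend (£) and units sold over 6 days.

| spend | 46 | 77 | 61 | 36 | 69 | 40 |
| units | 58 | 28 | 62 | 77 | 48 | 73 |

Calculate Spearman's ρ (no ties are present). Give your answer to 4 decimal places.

-0.9429

Rank spend: 3, 6, 4, 1, 5, 2
Rank units: 3, 1, 4, 6, 2, 5
d = rank(spend) − rank(units): 0, 5, 0, -5, 3, -3; Σd² = 68
ρ = 1 − 6Σd² / [n(n²−1)] = 1 − 6×68 / (6×35) = 1 − 408/210 ≈ -0.9429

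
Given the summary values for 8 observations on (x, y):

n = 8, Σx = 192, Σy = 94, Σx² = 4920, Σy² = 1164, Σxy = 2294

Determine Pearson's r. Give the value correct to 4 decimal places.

0.2789

r = (nΣxy − ΣxΣy) / √[(nΣx² − (Σx)²)(nΣy² − (Σy)²)]
Numerator: 8×2294 − 192×94 = 304
Denominator: √[(39360 − 36864)(9312 − 8836)] = √[2496 × 476] = 1089.9982
r = 304 / 1089.9982 ≈ 0.2789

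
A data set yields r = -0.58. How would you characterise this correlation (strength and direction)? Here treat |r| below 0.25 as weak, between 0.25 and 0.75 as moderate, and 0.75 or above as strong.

moderate negative

r = -0.58 < 0 so the relationship is negative.
|r| = 0.58, which falls in the moderate range.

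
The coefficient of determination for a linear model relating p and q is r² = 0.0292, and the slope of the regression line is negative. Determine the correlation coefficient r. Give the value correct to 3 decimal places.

-0.171

|r| = √0.0292 = 0.171
The association is negative, so r = −0.171.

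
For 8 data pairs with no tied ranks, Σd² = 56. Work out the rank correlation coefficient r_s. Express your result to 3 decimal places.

0.333

ρ = 1 − 6Σd² / [n(n²−1)] = 1 − 6×56 / (8×63)
  = 1 − 336/504 = 1 − 0.6667 ≈ 0.333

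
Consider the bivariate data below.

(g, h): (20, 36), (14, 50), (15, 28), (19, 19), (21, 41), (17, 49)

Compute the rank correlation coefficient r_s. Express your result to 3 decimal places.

-0.314

Rank g: 5, 1, 2, 4, 6, 3
Rank h: 3, 6, 2, 1, 4, 5
d = rank(g) − rank(h): 2, -5, 0, 3, 2, -2; Σd² = 46
ρ = 1 − 6Σd² / [n(n²−1)] = 1 − 6×46 / (6×35) = 1 − 276/210 ≈ -0.314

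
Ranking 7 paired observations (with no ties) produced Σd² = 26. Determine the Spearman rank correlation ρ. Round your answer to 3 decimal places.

0.536

ρ = 1 − 6Σd² / [n(n²−1)] = 1 − 6×26 / (7×48)
  = 1 − 156/336 = 1 − 0.4643 ≈ 0.536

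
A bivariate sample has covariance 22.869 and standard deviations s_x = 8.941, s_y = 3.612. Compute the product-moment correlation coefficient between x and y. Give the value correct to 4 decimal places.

r = Cov(x,y) / (s_x · s_y) = 22.869 / (8.941 × 3.612)
  = 22.869 / 32.2949 ≈ 0.7081

0.7081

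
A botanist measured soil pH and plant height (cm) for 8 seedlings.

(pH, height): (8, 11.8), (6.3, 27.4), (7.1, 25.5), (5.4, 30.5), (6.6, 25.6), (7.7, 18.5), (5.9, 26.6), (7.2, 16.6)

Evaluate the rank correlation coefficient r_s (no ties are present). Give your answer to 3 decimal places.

Rank pH: 8, 3, 5, 1, 4, 7, 2, 6
Rank height: 1, 7, 4, 8, 5, 3, 6, 2
d = rank(pH) − rank(height): 7, -4, 1, -7, -1, 4, -4, 4; Σd² = 164
ρ = 1 − 6Σd² / [n(n²−1)] = 1 − 6×164 / (8×63) = 1 − 984/504 ≈ -0.952

-0.952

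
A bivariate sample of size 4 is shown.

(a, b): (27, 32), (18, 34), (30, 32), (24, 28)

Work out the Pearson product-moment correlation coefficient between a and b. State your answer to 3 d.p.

-0.271

n = 4, Σa = 99, Σb = 126, Σa² = 2529, Σb² = 3988, Σab = 3108
nΣab − ΣaΣb = 12432 − 12474 = -42
nΣa² − (Σa)² = 10116 − 9801 = 315; nΣb² − (Σb)² = 15952 − 15876 = 76
r = -42 / √(315 × 76) = -42 / 154.7256 ≈ -0.271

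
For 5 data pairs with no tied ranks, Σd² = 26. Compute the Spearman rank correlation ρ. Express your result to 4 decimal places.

-0.3000

ρ = 1 − 6Σd² / [n(n²−1)] = 1 − 6×26 / (5×24)
  = 1 − 156/120 = 1 − 1.30000 ≈ -0.3000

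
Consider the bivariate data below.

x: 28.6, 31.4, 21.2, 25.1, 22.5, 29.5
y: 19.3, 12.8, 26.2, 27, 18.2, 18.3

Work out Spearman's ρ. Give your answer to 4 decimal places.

Rank x: 4, 6, 1, 3, 2, 5
Rank y: 4, 1, 5, 6, 2, 3
d = rank(x) − rank(y): 0, 5, -4, -3, 0, 2; Σd² = 54
ρ = 1 − 6Σd² / [n(n²−1)] = 1 − 6×54 / (6×35) = 1 − 324/210 ≈ -0.5429

-0.5429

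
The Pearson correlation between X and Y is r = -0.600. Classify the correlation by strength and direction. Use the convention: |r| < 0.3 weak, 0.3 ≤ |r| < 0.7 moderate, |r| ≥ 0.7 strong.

r = -0.600 < 0 so the relationship is negative.
|r| = 0.600, which falls in the moderate range.

moderate negative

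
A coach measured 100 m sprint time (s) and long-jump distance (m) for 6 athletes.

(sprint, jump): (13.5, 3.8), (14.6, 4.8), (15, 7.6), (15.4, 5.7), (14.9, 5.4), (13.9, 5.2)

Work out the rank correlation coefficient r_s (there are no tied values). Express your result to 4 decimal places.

Rank sprint: 1, 3, 5, 6, 4, 2
Rank jump: 1, 2, 6, 5, 4, 3
d = rank(sprint) − rank(jump): 0, 1, -1, 1, 0, -1; Σd² = 4
ρ = 1 − 6Σd² / [n(n²−1)] = 1 − 6×4 / (6×35) = 1 − 24/210 ≈ 0.8857

0.8857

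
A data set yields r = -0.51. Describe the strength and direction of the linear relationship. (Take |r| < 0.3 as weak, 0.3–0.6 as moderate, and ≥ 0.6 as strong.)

r = -0.51 < 0 so the relationship is negative.
|r| = 0.51, which falls in the moderate range.

moderate negative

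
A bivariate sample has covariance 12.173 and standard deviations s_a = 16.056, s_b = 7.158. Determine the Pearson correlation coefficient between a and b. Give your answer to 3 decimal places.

r = Cov(a,b) / (s_a · s_b) = 12.173 / (16.056 × 7.158)
  = 12.173 / 114.9288 ≈ 0.106

0.106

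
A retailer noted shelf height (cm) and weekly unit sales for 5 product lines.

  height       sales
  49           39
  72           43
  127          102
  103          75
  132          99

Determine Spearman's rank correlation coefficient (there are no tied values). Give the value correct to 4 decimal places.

0.9000

Rank height: 1, 2, 4, 3, 5
Rank sales: 1, 2, 5, 3, 4
d = rank(height) − rank(sales): 0, 0, -1, 0, 1; Σd² = 2
ρ = 1 − 6Σd² / [n(n²−1)] = 1 − 6×2 / (5×24) = 1 − 12/120 ≈ 0.9000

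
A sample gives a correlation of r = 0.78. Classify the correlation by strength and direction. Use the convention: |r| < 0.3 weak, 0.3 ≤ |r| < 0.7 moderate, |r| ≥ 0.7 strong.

strong positive

r = 0.78 > 0 so the relationship is positive.
|r| = 0.78, which falls in the strong range.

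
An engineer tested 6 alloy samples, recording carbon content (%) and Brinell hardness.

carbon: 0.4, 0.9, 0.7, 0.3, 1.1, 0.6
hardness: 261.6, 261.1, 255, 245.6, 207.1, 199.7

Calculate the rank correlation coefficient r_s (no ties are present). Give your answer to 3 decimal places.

-0.143

Rank carbon: 2, 5, 4, 1, 6, 3
Rank hardness: 6, 5, 4, 3, 2, 1
d = rank(carbon) − rank(hardness): -4, 0, 0, -2, 4, 2; Σd² = 40
ρ = 1 − 6Σd² / [n(n²−1)] = 1 − 6×40 / (6×35) = 1 − 240/210 ≈ -0.143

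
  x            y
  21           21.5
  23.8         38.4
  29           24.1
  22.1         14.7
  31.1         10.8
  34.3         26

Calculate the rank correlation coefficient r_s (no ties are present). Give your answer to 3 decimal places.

Rank x: 1, 3, 4, 2, 5, 6
Rank y: 3, 6, 4, 2, 1, 5
d = rank(x) − rank(y): -2, -3, 0, 0, 4, 1; Σd² = 30
ρ = 1 − 6Σd² / [n(n²−1)] = 1 − 6×30 / (6×35) = 1 − 180/210 ≈ 0.143

0.143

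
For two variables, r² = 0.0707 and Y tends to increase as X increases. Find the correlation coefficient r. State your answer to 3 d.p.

0.266

|r| = √0.0707 = 0.266
The association is positive, so r = 0.266.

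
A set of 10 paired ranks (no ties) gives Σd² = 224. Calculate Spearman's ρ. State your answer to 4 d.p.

ρ = 1 − 6Σd² / [n(n²−1)] = 1 − 6×224 / (10×99)
  = 1 − 1344/990 = 1 − 1.35758 ≈ -0.3576

-0.3576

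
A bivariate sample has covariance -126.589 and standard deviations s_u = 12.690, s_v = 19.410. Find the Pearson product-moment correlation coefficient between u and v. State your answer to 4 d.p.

-0.5139

r = Cov(u,v) / (s_u · s_v) = -126.589 / (12.690 × 19.410)
  = -126.589 / 246.3129 ≈ -0.5139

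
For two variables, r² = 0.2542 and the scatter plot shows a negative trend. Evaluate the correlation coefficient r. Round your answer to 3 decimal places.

|r| = √0.2542 = 0.504
The association is negative, so r = −0.504.

-0.504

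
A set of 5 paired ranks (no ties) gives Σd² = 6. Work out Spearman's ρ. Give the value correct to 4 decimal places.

ρ = 1 − 6Σd² / [n(n²−1)] = 1 − 6×6 / (5×24)
  = 1 − 36/120 = 1 − 0.30000 ≈ 0.7000

0.7000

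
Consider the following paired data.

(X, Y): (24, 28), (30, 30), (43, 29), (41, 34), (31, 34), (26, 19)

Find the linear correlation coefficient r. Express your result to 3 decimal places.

0.492

n = 6, ΣX = 195, ΣY = 174, ΣX² = 6643, ΣY² = 5198, ΣXY = 5761
nΣXY − ΣXΣY = 34566 − 33930 = 636
nΣX² − (ΣX)² = 39858 − 38025 = 1833; nΣY² − (ΣY)² = 31188 − 30276 = 912
r = 636 / √(1833 × 912) = 636 / 1292.9408 ≈ 0.492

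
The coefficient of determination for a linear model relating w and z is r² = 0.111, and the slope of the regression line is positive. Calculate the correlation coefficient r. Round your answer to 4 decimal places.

|r| = √0.111 = 0.3332
The association is positive, so r = 0.3332.

0.3332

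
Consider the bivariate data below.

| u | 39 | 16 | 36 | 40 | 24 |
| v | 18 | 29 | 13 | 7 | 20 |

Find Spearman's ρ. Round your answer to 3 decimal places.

Rank u: 4, 1, 3, 5, 2
Rank v: 3, 5, 2, 1, 4
d = rank(u) − rank(v): 1, -4, 1, 4, -2; Σd² = 38
ρ = 1 − 6Σd² / [n(n²−1)] = 1 − 6×38 / (5×24) = 1 − 228/120 ≈ -0.900

-0.900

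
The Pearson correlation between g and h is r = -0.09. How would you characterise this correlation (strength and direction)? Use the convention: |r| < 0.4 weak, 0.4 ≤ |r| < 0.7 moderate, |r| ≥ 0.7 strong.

r = -0.09 < 0 so the relationship is negative.
|r| = 0.09, which falls in the weak range.

weak negative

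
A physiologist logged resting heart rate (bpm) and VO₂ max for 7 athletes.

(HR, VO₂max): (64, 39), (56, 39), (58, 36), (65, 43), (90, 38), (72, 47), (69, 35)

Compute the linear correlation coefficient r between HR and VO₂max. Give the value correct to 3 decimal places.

n = 7, Σx = 474, Σy = 277, Σx² = 32866, Σy² = 11065, Σxy = 18782
nΣxy − ΣxΣy = 131474 − 131298 = 176
nΣx² − (Σx)² = 230062 − 224676 = 5386; nΣy² − (Σy)² = 77455 − 76729 = 726
r = 176 / √(5386 × 726) = 176 / 1977.4317 ≈ 0.089

0.089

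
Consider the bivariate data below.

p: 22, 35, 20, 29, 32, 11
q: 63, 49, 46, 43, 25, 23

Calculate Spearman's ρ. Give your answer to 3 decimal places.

Rank p: 3, 6, 2, 4, 5, 1
Rank q: 6, 5, 4, 3, 2, 1
d = rank(p) − rank(q): -3, 1, -2, 1, 3, 0; Σd² = 24
ρ = 1 − 6Σd² / [n(n²−1)] = 1 − 6×24 / (6×35) = 1 − 144/210 ≈ 0.314

0.314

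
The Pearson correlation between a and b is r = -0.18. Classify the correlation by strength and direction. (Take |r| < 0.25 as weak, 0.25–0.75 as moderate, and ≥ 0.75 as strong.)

weak negative

r = -0.18 < 0 so the relationship is negative.
|r| = 0.18, which falls in the weak range.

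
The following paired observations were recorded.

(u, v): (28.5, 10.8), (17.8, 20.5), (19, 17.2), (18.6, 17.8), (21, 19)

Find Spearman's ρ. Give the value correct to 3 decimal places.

-0.700

Rank u: 5, 1, 3, 2, 4
Rank v: 1, 5, 2, 3, 4
d = rank(u) − rank(v): 4, -4, 1, -1, 0; Σd² = 34
ρ = 1 − 6Σd² / [n(n²−1)] = 1 − 6×34 / (5×24) = 1 − 204/120 ≈ -0.700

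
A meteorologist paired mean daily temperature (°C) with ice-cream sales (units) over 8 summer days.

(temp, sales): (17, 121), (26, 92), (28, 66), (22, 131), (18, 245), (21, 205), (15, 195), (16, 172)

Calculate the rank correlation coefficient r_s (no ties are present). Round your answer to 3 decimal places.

Rank temp: 3, 7, 8, 6, 4, 5, 1, 2
Rank sales: 3, 2, 1, 4, 8, 7, 6, 5
d = rank(temp) − rank(sales): 0, 5, 7, 2, -4, -2, -5, -3; Σd² = 132
ρ = 1 − 6Σd² / [n(n²−1)] = 1 − 6×132 / (8×63) = 1 − 792/504 ≈ -0.571

-0.571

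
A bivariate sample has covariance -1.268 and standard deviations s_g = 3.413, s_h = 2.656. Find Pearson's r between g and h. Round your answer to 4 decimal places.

-0.1399

r = Cov(g,h) / (s_g · s_h) = -1.268 / (3.413 × 2.656)
  = -1.268 / 9.0649 ≈ -0.1399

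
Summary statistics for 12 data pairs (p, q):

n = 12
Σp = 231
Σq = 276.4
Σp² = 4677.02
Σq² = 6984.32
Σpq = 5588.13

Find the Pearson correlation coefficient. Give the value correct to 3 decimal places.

0.709

r = (nΣpq − ΣpΣq) / √[(nΣp² − (Σp)²)(nΣq² − (Σq)²)]
Numerator: 12×5588.13 − 231×276.4 = 3209.16
Denominator: √[(56124.24 − 53361)(83811.84 − 76396.96)] = √[2763.24 × 7414.88] = 4526.4879
r = 3209.16 / 4526.4879 ≈ 0.709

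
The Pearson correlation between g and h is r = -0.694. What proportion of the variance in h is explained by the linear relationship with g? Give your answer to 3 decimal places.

0.482

r² = (-0.694)² = 0.482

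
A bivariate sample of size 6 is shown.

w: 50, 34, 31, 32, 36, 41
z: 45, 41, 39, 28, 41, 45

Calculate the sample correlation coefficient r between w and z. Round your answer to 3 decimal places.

0.657

n = 6, Σw = 224, Σz = 239, Σw² = 8618, Σz² = 9717, Σwz = 9070
nΣwz − ΣwΣz = 54420 − 53536 = 884
nΣw² − (Σw)² = 51708 − 50176 = 1532; nΣz² − (Σz)² = 58302 − 57121 = 1181
r = 884 / √(1532 × 1181) = 884 / 1345.0993 ≈ 0.657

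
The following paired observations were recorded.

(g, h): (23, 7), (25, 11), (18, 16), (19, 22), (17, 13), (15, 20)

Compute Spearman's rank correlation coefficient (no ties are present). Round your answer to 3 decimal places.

Rank g: 5, 6, 3, 4, 2, 1
Rank h: 1, 2, 4, 6, 3, 5
d = rank(g) − rank(h): 4, 4, -1, -2, -1, -4; Σd² = 54
ρ = 1 − 6Σd² / [n(n²−1)] = 1 − 6×54 / (6×35) = 1 − 324/210 ≈ -0.543

-0.543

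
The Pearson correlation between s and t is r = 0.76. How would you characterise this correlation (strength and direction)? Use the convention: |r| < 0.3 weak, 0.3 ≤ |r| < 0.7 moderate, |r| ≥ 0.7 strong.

strong positive

r = 0.76 > 0 so the relationship is positive.
|r| = 0.76, which falls in the strong range.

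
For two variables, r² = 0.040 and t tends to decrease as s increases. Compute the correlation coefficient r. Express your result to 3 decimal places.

-0.200

|r| = √0.040 = 0.200
The association is negative, so r = −0.200.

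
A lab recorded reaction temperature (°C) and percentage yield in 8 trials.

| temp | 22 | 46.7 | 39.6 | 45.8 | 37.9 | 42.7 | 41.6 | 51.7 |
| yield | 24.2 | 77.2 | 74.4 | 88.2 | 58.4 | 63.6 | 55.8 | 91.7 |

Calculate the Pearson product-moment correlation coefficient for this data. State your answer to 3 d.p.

n = 8, Σx = 328, Σy = 533.5, Σx² = 13993.84, Σy² = 38838.13, Σxy = 23114.69
nΣxy − ΣxΣy = 184917.52 − 174988 = 9929.52
nΣx² − (Σx)² = 111950.72 − 107584 = 4366.72; nΣy² − (Σy)² = 310705.04 − 284622.25 = 26082.79
r = 9929.52 / √(4366.72 × 26082.79) = 9929.52 / 10672.2182 ≈ 0.930

0.930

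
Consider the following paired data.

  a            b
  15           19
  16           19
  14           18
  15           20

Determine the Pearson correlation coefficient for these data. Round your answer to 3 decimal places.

n = 4, Σa = 60, Σb = 76, Σa² = 902, Σb² = 1446, Σab = 1141
nΣab − ΣaΣb = 4564 − 4560 = 4
nΣa² − (Σa)² = 3608 − 3600 = 8; nΣb² − (Σb)² = 5784 − 5776 = 8
r = 4 / √(8 × 8) = 4 / 8.0000 ≈ 0.500

0.500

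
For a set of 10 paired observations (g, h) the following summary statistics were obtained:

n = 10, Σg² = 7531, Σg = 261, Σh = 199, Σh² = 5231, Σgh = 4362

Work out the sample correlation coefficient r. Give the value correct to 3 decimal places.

-0.870

r = (nΣgh − ΣgΣh) / √[(nΣg² − (Σg)²)(nΣh² − (Σh)²)]
Numerator: 10×4362 − 261×199 = -8319
Denominator: √[(75310 − 68121)(52310 − 39601)] = √[7189 × 12709] = 9558.5041
r = -8319 / 9558.5041 ≈ -0.870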